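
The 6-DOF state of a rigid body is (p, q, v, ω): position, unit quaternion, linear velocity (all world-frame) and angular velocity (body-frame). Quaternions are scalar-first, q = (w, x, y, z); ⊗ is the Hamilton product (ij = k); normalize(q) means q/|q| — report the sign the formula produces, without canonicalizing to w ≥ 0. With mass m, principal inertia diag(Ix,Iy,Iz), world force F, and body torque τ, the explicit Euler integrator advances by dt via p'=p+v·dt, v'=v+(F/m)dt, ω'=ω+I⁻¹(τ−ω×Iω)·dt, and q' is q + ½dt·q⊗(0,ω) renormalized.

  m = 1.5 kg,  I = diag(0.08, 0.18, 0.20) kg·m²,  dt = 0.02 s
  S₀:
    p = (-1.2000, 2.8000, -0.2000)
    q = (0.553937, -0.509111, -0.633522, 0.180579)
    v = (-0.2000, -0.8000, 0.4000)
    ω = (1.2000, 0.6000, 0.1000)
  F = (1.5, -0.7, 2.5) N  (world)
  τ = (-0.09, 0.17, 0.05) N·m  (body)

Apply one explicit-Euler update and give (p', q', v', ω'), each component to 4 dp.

p + v·dt = (-1.2040, 2.7840, -0.1920)
new velocity v' = (-0.1800, -0.8093, 0.4333)
ω×(Iω) gyroscopic = (0.0012, -0.0144, 0.0720)
angular accel α = (-1.1400, 1.0244, -0.1100)
new body rate ω' = (1.1772, 0.6205, 0.0978)
Hamilton product q⊗(0,ω) = (0.9729885, 0.4930248, 0.5999681, 0.5101535)
updated quaternion q' = (0.5636, -0.5041, -0.6275, 0.1857)

p' = (-1.2040, 2.7840, -0.1920)
q' = (0.5636, -0.5041, -0.6275, 0.1857)
v' = (-0.1800, -0.8093, 0.4333)
ω' = (1.1772, 0.6205, 0.0978)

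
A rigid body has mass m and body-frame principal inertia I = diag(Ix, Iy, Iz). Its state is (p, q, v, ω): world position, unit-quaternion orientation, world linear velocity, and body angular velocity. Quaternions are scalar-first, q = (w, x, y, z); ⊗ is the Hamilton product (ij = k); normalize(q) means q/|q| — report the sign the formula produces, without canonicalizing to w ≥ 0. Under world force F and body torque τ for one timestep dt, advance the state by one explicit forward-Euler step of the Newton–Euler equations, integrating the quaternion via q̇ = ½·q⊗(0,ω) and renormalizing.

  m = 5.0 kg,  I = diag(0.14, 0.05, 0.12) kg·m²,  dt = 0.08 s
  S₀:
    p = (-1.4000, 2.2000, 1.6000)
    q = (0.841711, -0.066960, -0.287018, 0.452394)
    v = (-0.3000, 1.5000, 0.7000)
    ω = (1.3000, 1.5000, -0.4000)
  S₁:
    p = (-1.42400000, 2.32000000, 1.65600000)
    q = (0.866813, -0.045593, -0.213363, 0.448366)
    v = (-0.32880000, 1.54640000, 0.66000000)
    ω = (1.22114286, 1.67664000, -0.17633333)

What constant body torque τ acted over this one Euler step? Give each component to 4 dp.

τ = (-0.1800, 0.1000, 0.1600)

Δω = ω₁−ω₀ = (-0.07885714, 0.17664000, 0.22366667)
applied torque τ = (-0.1800, 0.1000, 0.1600)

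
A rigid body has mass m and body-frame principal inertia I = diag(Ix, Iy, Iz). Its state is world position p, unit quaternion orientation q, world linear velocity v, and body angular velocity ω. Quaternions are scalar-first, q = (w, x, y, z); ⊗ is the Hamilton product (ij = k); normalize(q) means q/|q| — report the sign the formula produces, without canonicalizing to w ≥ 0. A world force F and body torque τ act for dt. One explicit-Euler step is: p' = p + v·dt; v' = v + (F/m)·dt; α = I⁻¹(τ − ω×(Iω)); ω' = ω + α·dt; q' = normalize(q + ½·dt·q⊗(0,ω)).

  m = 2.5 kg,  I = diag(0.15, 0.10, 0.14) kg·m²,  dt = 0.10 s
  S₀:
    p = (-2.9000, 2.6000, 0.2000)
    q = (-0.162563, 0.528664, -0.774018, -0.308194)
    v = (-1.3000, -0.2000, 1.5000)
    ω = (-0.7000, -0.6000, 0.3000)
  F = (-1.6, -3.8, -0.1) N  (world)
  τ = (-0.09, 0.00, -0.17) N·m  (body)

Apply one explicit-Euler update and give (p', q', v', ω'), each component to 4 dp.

p' = (-3.0300, 2.5800, 0.3500)
q' = (-0.1625, 0.5129, -0.7654, -0.3532)
v' = (-1.3640, -0.3520, 1.4960)
ω' = (-0.7552, -0.5979, 0.1936)

p' = p + v·dt = (-3.0300, 2.5800, 0.3500)
v + (F/m)dt = (-1.3640, -0.3520, 1.4960)
α = I⁻¹(τ − ω×Iω) = (-0.5520, 0.0210, -1.0643)
ω' = ω + α·dt = (-0.7552, -0.5979, 0.1936)
Hamilton product q⊗(0,ω) = (-0.0018878, -0.3033277, 0.1546744, -0.9077799)
q + ½dt·q⊗(0,ω), renormalized = (-0.1625, 0.5129, -0.7654, -0.3532)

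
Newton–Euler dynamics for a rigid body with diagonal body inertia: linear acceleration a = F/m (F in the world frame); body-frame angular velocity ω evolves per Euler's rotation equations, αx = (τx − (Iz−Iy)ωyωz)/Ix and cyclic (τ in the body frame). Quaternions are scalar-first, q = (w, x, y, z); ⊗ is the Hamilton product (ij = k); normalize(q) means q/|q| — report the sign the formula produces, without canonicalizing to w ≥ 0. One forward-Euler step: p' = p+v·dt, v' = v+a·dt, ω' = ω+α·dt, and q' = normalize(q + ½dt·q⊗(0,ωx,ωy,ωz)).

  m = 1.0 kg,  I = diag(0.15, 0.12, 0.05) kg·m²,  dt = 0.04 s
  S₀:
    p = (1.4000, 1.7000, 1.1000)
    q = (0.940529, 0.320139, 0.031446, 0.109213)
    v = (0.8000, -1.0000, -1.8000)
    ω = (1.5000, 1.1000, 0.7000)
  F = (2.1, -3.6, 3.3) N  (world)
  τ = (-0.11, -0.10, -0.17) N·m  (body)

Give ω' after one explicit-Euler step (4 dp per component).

ω' = (1.4850, 1.0317, 0.6036)

angular accel α = (-0.3740, -1.7083, -2.4100)
ω' = ω + α·dt = (1.4850, 1.0317, 0.6036)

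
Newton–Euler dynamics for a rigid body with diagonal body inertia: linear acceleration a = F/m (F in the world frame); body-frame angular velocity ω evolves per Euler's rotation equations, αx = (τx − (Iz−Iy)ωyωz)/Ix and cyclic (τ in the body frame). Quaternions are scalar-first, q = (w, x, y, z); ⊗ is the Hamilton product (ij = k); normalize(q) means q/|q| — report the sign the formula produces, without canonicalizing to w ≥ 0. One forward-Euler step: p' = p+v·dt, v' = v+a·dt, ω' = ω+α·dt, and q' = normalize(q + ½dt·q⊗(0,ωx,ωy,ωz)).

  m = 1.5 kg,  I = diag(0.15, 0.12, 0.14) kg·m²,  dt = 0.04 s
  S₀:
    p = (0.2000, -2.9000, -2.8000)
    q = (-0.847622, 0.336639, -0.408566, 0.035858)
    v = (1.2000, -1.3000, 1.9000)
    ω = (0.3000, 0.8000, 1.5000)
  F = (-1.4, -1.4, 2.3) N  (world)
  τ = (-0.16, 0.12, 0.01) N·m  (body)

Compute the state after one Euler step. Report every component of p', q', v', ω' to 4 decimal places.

α = I⁻¹(τ − ω×Iω) = (-1.2267, 0.9625, 0.1229)
ω' = ω + α·dt = (0.2509, 0.8385, 1.5049)
Hamilton product q⊗(0,ω) = (0.1720741, -0.8958220, -1.1722987, -0.8795520)
q' = normalize(q + ½dt·q⊗(0,ω)) = (-0.8437, 0.3185, -0.4318, 0.0183)
p + v·dt = (0.2480, -2.9520, -2.7240)
new velocity v' = (1.1627, -1.3373, 1.9613)

p' = (0.2480, -2.9520, -2.7240)
q' = (-0.8437, 0.3185, -0.4318, 0.0183)
v' = (1.1627, -1.3373, 1.9613)
ω' = (0.2509, 0.8385, 1.5049)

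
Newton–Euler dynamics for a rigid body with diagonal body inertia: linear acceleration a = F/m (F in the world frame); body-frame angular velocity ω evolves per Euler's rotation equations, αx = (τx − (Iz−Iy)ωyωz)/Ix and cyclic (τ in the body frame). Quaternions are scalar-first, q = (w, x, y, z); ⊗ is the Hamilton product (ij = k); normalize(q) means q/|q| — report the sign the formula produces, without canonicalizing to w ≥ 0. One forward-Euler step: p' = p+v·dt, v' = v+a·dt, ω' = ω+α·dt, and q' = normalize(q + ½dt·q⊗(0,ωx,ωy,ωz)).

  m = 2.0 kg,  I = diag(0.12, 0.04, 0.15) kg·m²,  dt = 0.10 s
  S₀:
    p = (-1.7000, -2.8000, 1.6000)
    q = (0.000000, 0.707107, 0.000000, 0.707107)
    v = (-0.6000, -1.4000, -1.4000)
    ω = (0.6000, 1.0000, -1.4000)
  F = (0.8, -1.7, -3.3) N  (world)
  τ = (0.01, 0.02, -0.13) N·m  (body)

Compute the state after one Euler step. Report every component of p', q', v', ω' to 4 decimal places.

(τ − ω×Iω)/I = (1.3667, -0.1300, -0.5467)
ω + α·dt = (0.7367, 0.9870, -1.4547)
q⊗(0,ω) = (0.5656856, -0.7071070, 1.4142140, 0.7071070)
updated quaternion q' = (0.0282, 0.6690, 0.0704, 0.7394)
linear accel F/m = (0.4000, -0.8500, -1.6500)
p' = p + v·dt = (-1.7600, -2.9400, 1.4600)
v + (F/m)dt = (-0.5600, -1.4850, -1.5650)

p' = (-1.7600, -2.9400, 1.4600)
q' = (0.0282, 0.6690, 0.0704, 0.7394)
v' = (-0.5600, -1.4850, -1.5650)
ω' = (0.7367, 0.9870, -1.4547)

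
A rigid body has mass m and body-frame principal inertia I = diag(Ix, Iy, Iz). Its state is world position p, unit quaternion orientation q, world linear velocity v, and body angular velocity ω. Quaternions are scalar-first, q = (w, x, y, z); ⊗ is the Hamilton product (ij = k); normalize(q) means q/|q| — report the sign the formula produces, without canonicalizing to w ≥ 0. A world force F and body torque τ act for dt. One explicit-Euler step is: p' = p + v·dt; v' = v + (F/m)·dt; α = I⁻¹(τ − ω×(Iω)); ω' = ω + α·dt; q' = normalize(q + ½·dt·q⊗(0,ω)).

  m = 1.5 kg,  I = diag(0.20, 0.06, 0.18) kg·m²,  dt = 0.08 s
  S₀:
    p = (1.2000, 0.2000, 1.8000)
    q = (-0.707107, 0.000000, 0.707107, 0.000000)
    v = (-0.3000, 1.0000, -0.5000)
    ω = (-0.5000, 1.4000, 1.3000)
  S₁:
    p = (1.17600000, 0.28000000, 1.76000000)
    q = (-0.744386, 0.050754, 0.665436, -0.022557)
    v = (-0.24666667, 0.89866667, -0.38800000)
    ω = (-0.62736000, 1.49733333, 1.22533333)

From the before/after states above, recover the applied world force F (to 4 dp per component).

F = (1.0000, -1.9000, 2.1000)

Δv = v₁−v₀ = (0.05333333, -0.10133333, 0.11200000)
applied force F = (1.0000, -1.9000, 2.1000)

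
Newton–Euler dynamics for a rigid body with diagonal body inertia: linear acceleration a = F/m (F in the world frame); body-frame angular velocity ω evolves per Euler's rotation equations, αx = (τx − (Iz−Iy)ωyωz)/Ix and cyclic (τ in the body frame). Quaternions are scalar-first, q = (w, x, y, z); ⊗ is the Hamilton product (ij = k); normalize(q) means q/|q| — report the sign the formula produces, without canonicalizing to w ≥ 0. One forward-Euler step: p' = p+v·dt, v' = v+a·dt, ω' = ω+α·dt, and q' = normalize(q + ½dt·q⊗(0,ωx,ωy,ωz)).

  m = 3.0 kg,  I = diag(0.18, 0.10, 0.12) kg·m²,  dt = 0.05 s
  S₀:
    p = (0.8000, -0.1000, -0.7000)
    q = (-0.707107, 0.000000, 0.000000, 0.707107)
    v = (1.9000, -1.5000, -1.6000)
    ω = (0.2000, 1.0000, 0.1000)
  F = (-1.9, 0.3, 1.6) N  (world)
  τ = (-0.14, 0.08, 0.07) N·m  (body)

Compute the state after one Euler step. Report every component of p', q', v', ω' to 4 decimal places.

ω×(Iω) gyroscopic = (0.0020, 0.0012, -0.0160)
angular accel α = (-0.7889, 0.7880, 0.7167)
new body rate ω' = (0.1606, 1.0394, 0.1358)
q⊗(0,ω) = (-0.0707107, -0.8485284, -0.5656856, -0.0707107)
q' = normalize(q + ½dt·q⊗(0,ω)) = (-0.7086, -0.0212, -0.0141, 0.7051)
p' = p + v·dt = (0.8950, -0.1750, -0.7800)
v' = v + a·dt = (1.8683, -1.4950, -1.5733)

p' = (0.8950, -0.1750, -0.7800)
q' = (-0.7086, -0.0212, -0.0141, 0.7051)
v' = (1.8683, -1.4950, -1.5733)
ω' = (0.1606, 1.0394, 0.1358)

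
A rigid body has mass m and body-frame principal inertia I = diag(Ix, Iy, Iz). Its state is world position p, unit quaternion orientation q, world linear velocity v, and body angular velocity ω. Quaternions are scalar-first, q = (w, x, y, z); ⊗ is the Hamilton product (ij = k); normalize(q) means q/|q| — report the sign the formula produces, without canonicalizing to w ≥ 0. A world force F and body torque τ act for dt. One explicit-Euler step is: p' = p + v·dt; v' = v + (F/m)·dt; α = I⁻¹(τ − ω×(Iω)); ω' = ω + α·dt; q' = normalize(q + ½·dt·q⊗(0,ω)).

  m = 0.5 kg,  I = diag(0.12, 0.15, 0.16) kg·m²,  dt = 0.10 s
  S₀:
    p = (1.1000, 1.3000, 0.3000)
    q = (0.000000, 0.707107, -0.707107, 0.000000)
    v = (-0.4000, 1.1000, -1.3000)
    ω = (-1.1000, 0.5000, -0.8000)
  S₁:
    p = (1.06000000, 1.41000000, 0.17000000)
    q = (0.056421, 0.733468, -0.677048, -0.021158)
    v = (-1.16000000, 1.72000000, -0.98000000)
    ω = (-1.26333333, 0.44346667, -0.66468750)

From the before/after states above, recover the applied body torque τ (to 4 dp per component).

τ = (-0.2000, -0.1200, 0.2000)

Δω = ω₁−ω₀ = (-0.16333333, -0.05653333, 0.13531250)
precession coupling = (-0.0040, -0.0352, -0.0165)
I·α + gyro = (-0.2000, -0.1200, 0.2000)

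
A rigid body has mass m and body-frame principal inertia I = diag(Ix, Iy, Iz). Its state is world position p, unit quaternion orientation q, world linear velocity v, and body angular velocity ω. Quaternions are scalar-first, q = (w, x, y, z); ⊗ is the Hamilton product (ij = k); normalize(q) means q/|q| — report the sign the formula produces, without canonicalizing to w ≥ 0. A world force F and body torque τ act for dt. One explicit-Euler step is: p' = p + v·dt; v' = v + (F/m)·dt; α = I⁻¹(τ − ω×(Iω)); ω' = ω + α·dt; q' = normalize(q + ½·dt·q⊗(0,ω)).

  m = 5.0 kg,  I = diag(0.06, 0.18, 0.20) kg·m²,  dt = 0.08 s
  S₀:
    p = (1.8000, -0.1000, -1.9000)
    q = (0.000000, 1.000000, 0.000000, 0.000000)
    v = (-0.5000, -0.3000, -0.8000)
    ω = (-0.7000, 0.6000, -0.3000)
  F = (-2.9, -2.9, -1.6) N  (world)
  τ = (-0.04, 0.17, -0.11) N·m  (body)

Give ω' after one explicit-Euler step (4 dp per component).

α = I⁻¹(τ − ω×Iω) = (-0.6067, 1.1078, -0.2980)
new body rate ω' = (-0.7485, 0.6886, -0.3238)

ω' = (-0.7485, 0.6886, -0.3238)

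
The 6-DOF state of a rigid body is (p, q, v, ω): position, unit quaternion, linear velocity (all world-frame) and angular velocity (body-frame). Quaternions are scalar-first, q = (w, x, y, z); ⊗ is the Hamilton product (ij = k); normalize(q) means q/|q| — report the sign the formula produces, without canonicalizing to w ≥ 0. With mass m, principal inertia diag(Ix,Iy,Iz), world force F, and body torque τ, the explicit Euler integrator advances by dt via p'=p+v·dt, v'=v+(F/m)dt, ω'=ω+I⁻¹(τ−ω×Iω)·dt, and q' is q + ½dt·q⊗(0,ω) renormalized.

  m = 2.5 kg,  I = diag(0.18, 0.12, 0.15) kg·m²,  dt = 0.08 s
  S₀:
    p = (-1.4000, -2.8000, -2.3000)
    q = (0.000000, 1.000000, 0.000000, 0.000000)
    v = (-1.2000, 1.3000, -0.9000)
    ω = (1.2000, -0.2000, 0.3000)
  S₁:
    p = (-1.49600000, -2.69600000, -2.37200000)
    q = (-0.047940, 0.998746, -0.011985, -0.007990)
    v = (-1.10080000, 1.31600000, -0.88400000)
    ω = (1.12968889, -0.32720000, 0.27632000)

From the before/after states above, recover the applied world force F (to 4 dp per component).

velocity change Δv = (0.09920000, 0.01600000, 0.01600000)
applied force F = (3.1000, 0.5000, 0.5000)

F = (3.1000, 0.5000, 0.5000)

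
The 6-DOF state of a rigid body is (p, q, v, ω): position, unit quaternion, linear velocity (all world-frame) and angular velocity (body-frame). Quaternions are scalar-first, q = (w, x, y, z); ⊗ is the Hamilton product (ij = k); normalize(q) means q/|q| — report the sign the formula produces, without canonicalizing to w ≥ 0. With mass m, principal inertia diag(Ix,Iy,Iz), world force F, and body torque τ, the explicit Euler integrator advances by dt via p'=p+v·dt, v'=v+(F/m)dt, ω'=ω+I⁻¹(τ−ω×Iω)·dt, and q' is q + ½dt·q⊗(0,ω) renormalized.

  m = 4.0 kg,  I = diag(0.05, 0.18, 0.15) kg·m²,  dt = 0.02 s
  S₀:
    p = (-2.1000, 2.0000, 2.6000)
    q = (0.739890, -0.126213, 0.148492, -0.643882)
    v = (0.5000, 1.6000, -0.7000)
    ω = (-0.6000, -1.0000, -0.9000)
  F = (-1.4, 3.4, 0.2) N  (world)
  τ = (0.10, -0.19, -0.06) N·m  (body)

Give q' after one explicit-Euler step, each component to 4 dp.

q' = (0.7347, -0.1384, 0.1438, -0.6483)

Hamilton product q⊗(0,ω) = (-0.5067296, -1.2214588, -0.4671525, -0.4505928)
q' = normalize(q + ½dt·q⊗(0,ω)) = (0.7347, -0.1384, 0.1438, -0.6483)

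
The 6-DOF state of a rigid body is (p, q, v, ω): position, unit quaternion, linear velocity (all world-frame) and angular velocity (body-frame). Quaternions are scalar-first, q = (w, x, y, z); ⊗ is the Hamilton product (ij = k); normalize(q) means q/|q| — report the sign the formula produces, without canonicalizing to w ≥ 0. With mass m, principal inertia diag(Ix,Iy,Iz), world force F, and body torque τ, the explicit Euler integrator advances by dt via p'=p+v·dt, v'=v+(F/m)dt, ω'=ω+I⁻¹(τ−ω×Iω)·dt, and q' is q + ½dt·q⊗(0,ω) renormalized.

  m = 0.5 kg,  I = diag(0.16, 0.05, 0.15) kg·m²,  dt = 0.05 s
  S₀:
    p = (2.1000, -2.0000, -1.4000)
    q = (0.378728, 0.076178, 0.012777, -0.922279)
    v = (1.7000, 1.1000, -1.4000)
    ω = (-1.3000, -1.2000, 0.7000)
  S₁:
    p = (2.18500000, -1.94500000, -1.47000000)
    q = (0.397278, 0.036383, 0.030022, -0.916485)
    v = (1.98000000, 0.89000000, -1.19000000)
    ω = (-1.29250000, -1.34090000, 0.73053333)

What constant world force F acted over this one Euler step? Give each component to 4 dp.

Δv = v₁−v₀ = (0.28000000, -0.21000000, 0.21000000)
applied force F = (2.8000, -2.1000, 2.1000)

F = (2.8000, -2.1000, 2.1000)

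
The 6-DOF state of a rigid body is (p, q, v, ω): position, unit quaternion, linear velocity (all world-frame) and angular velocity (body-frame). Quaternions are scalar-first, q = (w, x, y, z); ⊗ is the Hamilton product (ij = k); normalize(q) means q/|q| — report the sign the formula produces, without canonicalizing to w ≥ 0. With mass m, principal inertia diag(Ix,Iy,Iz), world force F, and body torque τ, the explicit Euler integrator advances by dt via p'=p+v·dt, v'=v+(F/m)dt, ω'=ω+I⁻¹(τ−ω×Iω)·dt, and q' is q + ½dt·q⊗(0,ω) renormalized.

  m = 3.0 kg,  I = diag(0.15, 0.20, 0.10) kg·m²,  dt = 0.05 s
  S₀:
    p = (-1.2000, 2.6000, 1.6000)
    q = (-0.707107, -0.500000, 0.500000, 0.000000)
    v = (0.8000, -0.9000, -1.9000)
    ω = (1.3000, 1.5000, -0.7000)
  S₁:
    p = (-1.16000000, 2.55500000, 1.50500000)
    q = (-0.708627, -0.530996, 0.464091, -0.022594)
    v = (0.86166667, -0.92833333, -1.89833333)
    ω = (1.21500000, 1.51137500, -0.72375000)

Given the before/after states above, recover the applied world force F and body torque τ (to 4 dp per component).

Δv = v₁−v₀ = (0.06166667, -0.02833333, 0.00166667)
m·(v₁−v₀)/dt = (3.7000, -1.7000, 0.1000)
Δω = ω₁−ω₀ = (-0.08500000, 0.01137500, -0.02375000)
precession coupling = (0.1050, -0.0455, 0.0975)
applied torque τ = (-0.1500, 0.0000, 0.0500)

F = (3.7000, -1.7000, 0.1000)
τ = (-0.1500, 0.0000, 0.0500)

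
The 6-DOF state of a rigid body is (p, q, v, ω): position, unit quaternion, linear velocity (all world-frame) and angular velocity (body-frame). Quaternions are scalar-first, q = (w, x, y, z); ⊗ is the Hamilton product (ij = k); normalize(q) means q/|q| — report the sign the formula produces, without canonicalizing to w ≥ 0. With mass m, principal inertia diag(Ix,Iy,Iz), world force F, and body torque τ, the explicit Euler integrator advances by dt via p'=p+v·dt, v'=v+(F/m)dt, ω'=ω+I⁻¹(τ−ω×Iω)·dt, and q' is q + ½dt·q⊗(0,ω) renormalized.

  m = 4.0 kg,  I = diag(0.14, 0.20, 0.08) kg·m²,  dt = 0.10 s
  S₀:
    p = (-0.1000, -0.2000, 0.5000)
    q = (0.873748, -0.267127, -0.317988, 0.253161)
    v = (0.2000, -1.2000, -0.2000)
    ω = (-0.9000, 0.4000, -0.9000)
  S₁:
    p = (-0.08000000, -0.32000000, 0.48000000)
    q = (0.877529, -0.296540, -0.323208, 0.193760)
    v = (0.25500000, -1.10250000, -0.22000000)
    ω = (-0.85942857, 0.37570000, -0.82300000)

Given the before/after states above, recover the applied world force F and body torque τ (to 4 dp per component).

ω₁ − ω₀ = (0.04057143, -0.02430000, 0.07700000)
gyro term ω₀×Iω₀ = (0.0432, 0.0486, -0.0216)
τ = I·(Δω/dt) + ω₀×(Iω₀) = (0.1000, 0.0000, 0.0400)
v₁ − v₀ = (0.05500000, 0.09750000, -0.02000000)
m·(v₁−v₀)/dt = (2.2000, 3.9000, -0.8000)

F = (2.2000, 3.9000, -0.8000)
τ = (0.1000, 0.0000, 0.0400)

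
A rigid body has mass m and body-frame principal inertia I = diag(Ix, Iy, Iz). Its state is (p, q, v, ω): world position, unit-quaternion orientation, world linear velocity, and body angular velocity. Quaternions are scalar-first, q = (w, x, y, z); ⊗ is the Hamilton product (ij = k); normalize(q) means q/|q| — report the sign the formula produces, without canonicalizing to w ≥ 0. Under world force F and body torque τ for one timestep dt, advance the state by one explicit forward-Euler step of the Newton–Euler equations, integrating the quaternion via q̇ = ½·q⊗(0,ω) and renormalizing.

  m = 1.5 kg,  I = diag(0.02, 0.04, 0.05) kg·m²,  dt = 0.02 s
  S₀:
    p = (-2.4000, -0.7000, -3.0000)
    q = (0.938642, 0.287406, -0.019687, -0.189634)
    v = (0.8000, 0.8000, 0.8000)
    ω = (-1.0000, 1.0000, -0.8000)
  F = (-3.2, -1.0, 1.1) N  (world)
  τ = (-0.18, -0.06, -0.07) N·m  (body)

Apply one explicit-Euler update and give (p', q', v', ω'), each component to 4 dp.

p' = (-2.3840, -0.6840, -2.9840)
q' = (0.9401, 0.2800, -0.0061, -0.1944)
v' = (0.7573, 0.7867, 0.8147)
ω' = (-1.1720, 0.9820, -0.8200)

ω×(Iω) gyroscopic = (-0.0080, -0.0240, -0.0200)
angular accel α = (-8.6000, -0.9000, -1.0000)
ω + α·dt = (-1.1720, 0.9820, -0.8200)
Hamilton product q⊗(0,ω) = (0.1553858, -0.7332584, 1.3582008, -0.4831946)
q' = normalize(q + ½dt·q⊗(0,ω)) = (0.9401, 0.2800, -0.0061, -0.1944)
a = (-2.1333, -0.6667, 0.7333)
p' = p + v·dt = (-2.3840, -0.6840, -2.9840)
v' = v + a·dt = (0.7573, 0.7867, 0.8147)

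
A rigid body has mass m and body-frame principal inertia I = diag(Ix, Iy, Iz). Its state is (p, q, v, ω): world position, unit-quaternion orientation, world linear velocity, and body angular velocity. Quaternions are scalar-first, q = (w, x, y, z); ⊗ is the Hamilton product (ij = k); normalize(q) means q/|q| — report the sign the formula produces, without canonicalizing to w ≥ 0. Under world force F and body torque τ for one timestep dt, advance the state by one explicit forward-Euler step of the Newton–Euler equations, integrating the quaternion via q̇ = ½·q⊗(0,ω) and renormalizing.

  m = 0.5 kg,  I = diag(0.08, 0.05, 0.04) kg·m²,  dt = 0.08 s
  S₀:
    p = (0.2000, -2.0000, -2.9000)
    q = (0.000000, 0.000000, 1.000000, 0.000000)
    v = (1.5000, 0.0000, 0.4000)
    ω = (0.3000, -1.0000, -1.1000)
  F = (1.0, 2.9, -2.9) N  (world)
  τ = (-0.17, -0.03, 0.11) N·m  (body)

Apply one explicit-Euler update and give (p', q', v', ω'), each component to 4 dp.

a = F/m = (2.0000, 5.8000, -5.8000)
new position p' = (0.3200, -2.0000, -2.8680)
new velocity v' = (1.6600, 0.4640, -0.0640)
gyro term ω×Iω = (-0.0110, -0.0132, 0.0090)
(τ − ω×Iω)/I = (-1.9875, -0.3360, 2.5250)
ω + α·dt = (0.1410, -1.0269, -0.8980)
2q̇ = q⊗(0,ω) = (1.0000000, -1.1000000, 0.0000000, -0.3000000)
q + ½dt·q⊗(0,ω), renormalized = (0.0399, -0.0439, 0.9982, -0.0120)

p' = (0.3200, -2.0000, -2.8680)
q' = (0.0399, -0.0439, 0.9982, -0.0120)
v' = (1.6600, 0.4640, -0.0640)
ω' = (0.1410, -1.0269, -0.8980)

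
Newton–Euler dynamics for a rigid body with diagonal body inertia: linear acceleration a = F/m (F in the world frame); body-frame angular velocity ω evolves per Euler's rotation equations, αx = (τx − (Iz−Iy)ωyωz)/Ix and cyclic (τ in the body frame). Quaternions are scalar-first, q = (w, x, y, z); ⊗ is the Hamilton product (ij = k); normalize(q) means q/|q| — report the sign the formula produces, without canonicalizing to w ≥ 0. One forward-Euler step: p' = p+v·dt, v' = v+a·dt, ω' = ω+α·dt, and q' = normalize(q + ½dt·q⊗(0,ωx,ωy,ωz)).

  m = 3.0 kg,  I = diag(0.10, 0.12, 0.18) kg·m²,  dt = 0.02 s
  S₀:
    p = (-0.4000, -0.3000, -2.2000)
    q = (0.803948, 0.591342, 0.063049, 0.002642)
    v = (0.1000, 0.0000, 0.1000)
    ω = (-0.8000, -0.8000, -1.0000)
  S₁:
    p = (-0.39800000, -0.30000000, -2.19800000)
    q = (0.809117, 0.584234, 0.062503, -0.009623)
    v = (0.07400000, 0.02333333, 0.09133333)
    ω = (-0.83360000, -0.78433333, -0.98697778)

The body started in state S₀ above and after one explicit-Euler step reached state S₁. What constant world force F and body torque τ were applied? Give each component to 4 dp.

Δv = v₁−v₀ = (-0.02600000, 0.02333333, -0.00866667)
applied force F = (-3.9000, 3.5000, -1.3000)
Δω = ω₁−ω₀ = (-0.03360000, 0.01566667, 0.01302222)
gyro term ω₀×Iω₀ = (0.0480, -0.0640, 0.0128)
I·α + gyro = (-0.1200, 0.0300, 0.1300)

F = (-3.9000, 3.5000, -1.3000)
τ = (-0.1200, 0.0300, 0.1300)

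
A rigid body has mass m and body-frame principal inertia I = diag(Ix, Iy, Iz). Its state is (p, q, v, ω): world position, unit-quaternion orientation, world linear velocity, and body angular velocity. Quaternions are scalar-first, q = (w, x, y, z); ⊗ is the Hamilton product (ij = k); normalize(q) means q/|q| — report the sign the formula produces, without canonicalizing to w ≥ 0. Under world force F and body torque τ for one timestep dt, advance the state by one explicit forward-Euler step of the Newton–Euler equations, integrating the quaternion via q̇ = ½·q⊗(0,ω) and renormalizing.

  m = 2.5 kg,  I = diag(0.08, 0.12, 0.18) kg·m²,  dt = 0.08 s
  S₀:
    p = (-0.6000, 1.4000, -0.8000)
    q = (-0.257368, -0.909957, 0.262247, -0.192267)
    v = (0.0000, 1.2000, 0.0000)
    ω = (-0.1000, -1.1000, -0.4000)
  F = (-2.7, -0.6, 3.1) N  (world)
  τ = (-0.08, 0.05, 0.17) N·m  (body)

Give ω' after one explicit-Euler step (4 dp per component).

precession coupling ω×(Iω) = (0.0264, -0.0040, 0.0044)
(τ − ω×Iω)/I = (-1.3300, 0.4500, 0.9200)
new body rate ω' = (-0.2064, -1.0640, -0.3264)

ω' = (-0.2064, -1.0640, -0.3264)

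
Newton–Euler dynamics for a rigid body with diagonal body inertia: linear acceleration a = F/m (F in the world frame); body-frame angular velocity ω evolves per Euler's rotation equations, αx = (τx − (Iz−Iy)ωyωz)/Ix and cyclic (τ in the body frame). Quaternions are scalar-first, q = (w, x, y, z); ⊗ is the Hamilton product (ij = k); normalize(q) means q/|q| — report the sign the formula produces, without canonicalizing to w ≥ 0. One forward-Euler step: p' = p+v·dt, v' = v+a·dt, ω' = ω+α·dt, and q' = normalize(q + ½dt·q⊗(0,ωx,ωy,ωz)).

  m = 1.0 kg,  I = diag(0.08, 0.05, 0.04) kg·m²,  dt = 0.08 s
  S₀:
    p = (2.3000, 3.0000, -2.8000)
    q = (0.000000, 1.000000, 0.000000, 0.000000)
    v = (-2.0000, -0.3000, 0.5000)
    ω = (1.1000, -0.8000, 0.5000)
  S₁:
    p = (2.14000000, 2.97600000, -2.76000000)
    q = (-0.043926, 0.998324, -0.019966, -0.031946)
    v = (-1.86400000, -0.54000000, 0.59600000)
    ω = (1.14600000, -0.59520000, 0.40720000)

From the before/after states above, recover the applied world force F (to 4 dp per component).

F = (1.7000, -3.0000, 1.2000)

velocity change Δv = (0.13600000, -0.24000000, 0.09600000)
applied force F = (1.7000, -3.0000, 1.2000)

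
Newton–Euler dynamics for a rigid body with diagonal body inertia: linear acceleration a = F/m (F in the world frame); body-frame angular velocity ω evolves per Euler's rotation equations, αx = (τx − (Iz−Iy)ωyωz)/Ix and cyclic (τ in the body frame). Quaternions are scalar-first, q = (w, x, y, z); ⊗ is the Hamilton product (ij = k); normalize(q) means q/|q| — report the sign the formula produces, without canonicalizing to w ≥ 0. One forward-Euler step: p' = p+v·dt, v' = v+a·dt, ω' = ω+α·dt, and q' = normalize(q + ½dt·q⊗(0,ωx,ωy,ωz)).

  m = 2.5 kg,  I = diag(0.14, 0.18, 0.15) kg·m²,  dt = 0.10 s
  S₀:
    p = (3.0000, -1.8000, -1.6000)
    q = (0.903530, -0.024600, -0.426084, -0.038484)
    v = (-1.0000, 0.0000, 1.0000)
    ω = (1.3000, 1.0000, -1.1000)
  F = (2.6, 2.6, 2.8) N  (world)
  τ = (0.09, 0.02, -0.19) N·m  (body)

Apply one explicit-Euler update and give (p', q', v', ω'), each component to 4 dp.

(τ − ω×Iω)/I = (0.4071, 0.0317, -1.6133)
ω' = ω + α·dt = (1.3407, 1.0032, -1.2613)
q⊗(0,ω) = (0.4157316, 1.6817654, 0.8264408, -0.4645738)
updated quaternion q' = (0.9198, 0.0592, -0.3829, -0.0614)
p' = p + v·dt = (2.9000, -1.8000, -1.5000)
v + (F/m)dt = (-0.8960, 0.1040, 1.1120)

p' = (2.9000, -1.8000, -1.5000)
q' = (0.9198, 0.0592, -0.3829, -0.0614)
v' = (-0.8960, 0.1040, 1.1120)
ω' = (1.3407, 1.0032, -1.2613)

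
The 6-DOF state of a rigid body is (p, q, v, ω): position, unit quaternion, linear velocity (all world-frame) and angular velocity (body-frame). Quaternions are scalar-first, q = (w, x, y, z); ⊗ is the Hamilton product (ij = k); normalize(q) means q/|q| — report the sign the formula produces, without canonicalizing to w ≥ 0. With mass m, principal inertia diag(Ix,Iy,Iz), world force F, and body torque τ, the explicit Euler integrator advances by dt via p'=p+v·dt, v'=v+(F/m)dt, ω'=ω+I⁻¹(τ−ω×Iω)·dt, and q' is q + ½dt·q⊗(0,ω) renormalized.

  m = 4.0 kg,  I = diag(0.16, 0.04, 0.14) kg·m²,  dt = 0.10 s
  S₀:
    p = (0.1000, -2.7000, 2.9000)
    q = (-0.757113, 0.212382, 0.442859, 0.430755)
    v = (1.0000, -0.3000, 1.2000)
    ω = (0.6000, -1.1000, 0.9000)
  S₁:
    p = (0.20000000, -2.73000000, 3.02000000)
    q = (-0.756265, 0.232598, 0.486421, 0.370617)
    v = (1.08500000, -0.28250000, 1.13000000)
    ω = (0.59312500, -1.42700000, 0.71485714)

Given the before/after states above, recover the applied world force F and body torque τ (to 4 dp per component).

F = (3.4000, 0.7000, -2.8000)
τ = (-0.1100, -0.1200, -0.1800)

ω₁ − ω₀ = (-0.00687500, -0.32700000, -0.18514286)
ω₀×(Iω₀) = (-0.0990, 0.0108, 0.0792)
applied torque τ = (-0.1100, -0.1200, -0.1800)
velocity change Δv = (0.08500000, 0.01750000, -0.07000000)
F = m·Δv/dt = (3.4000, 0.7000, -2.8000)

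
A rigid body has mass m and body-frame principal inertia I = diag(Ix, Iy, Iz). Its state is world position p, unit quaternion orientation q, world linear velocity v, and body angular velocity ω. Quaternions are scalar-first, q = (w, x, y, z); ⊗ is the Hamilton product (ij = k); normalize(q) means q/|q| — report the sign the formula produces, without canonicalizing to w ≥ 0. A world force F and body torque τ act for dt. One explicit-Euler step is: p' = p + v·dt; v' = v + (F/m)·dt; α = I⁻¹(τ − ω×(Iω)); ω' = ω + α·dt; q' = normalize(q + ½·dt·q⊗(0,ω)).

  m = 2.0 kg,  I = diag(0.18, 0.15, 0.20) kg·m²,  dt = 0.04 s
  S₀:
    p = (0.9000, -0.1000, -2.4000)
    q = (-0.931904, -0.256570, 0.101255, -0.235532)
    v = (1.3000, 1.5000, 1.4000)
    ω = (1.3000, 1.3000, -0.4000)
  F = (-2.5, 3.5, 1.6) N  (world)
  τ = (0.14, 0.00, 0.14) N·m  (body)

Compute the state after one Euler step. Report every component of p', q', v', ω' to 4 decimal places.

p' = (0.9520, -0.0400, -2.3440)
q' = (-0.9291, -0.2753, 0.0688, -0.2372)
v' = (1.2500, 1.5700, 1.4320)
ω' = (1.3369, 1.2972, -0.3619)

a = F/m = (-1.2500, 1.7500, 0.8000)
p' = p + v·dt = (0.9520, -0.0400, -2.3440)
v' = v + a·dt = (1.2500, 1.5700, 1.4320)
angular accel α = (0.9222, -0.0693, 0.9535)
new body rate ω' = (1.3369, 1.2972, -0.3619)
Hamilton product q⊗(0,ω) = (0.1076967, -0.9457856, -1.6202948, -0.0924109)
q + ½dt·q⊗(0,ω), renormalized = (-0.9291, -0.2753, 0.0688, -0.2372)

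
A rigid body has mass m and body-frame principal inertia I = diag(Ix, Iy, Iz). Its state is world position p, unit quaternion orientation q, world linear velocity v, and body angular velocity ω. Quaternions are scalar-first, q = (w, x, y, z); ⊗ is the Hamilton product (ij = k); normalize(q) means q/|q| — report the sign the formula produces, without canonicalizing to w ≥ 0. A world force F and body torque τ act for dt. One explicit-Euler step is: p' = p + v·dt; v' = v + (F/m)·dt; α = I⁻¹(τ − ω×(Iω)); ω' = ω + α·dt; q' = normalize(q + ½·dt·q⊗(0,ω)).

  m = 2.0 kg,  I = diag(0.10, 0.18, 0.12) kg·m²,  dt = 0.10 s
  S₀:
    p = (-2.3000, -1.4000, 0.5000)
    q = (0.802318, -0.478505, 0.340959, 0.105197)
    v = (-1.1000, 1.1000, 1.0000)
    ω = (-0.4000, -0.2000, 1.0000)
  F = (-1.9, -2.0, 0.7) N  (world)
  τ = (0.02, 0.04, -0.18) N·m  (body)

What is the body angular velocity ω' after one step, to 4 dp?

ω' = (-0.3920, -0.1822, 0.8447)

gyro term ω×Iω = (0.0120, 0.0080, 0.0064)
angular accel α = (0.0800, 0.1778, -1.5533)
ω' = ω + α·dt = (-0.3920, -0.1822, 0.8447)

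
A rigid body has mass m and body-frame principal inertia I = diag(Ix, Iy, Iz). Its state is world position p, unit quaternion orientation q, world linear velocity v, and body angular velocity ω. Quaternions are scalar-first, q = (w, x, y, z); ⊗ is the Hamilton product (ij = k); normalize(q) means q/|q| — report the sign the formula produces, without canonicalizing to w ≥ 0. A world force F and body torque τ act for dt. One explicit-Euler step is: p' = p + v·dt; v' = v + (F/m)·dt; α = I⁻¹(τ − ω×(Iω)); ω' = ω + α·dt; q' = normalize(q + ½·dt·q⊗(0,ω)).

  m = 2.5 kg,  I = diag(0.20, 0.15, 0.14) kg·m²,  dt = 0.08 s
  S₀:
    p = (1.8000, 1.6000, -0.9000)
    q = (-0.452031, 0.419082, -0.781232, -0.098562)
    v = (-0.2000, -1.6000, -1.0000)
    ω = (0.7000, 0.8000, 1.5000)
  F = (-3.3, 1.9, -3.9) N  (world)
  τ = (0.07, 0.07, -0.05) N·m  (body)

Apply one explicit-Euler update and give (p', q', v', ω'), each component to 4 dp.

linear accel F/m = (-1.3200, 0.7600, -1.5600)
p' = p + v·dt = (1.7840, 1.4720, -0.9800)
new velocity v' = (-0.3056, -1.5392, -1.1248)
gyro term ω×Iω = (-0.0120, 0.0630, -0.0280)
(τ − ω×Iω)/I = (0.4100, 0.0467, -0.1571)
new body rate ω' = (0.7328, 0.8037, 1.4874)
q⊗(0,ω) = (0.4794712, -1.4094201, -1.0592412, 0.2040815)
q' = normalize(q + ½dt·q⊗(0,ω)) = (-0.4317, 0.3617, -0.8214, -0.0902)

p' = (1.7840, 1.4720, -0.9800)
q' = (-0.4317, 0.3617, -0.8214, -0.0902)
v' = (-0.3056, -1.5392, -1.1248)
ω' = (0.7328, 0.8037, 1.4874)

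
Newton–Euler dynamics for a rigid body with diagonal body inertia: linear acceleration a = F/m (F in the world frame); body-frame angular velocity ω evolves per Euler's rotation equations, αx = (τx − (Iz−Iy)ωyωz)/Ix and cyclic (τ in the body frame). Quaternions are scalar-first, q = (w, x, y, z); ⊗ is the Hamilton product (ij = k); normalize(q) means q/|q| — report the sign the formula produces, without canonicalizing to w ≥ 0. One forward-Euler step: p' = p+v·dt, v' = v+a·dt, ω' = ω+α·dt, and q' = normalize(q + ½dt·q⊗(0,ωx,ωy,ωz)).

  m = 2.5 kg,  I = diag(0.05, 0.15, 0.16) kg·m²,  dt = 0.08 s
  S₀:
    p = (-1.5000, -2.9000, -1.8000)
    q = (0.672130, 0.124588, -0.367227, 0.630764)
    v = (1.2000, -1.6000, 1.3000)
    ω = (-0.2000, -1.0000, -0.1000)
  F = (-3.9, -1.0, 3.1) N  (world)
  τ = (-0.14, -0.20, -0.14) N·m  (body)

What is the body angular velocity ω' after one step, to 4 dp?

ω' = (-0.4256, -1.1055, -0.1800)

gyro term ω×Iω = (0.0010, -0.0022, 0.0200)
angular accel α = (-2.8200, -1.3187, -1.0000)
ω + α·dt = (-0.4256, -1.1055, -0.1800)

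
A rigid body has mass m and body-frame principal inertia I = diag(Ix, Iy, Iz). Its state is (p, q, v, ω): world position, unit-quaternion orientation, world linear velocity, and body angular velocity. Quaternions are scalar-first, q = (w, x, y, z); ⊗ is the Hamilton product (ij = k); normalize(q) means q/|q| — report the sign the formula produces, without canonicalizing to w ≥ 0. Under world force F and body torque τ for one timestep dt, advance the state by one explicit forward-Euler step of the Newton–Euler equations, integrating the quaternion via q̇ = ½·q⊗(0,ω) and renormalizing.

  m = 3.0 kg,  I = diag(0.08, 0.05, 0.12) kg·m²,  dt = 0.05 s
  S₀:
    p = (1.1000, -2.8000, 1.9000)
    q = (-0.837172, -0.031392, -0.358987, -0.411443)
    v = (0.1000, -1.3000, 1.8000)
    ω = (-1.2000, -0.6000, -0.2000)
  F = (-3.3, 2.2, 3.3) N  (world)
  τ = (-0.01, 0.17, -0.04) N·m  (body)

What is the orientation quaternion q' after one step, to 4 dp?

q' = (-0.8451, -0.0106, -0.3341, -0.4173)

2q̇ = q⊗(0,ω) = (-0.3353512, 0.8295380, 0.9897564, -0.2445148)
updated quaternion q' = (-0.8451, -0.0106, -0.3341, -0.4173)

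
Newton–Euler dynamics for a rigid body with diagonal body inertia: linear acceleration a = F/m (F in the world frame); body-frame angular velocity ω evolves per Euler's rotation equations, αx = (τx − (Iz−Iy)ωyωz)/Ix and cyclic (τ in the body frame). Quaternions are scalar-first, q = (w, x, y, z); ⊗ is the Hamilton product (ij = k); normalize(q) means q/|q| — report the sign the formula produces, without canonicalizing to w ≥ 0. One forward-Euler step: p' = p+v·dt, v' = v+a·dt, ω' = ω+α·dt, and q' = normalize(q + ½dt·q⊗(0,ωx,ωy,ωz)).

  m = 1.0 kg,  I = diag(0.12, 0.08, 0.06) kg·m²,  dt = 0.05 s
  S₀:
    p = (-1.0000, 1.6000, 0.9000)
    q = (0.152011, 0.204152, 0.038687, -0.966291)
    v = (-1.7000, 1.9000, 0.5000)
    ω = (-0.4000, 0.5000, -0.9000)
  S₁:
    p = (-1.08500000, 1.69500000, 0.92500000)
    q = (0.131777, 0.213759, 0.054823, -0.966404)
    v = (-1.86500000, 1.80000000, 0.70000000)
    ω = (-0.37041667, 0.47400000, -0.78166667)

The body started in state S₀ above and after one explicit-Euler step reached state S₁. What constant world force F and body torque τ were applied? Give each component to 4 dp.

F = (-3.3000, -2.0000, 4.0000)
τ = (0.0800, -0.0200, 0.1500)

velocity change Δv = (-0.16500000, -0.10000000, 0.20000000)
F = m·Δv/dt = (-3.3000, -2.0000, 4.0000)
Δω = ω₁−ω₀ = (0.02958333, -0.02600000, 0.11833333)
ω₀×(Iω₀) = (0.0090, 0.0216, 0.0080)
I·α + gyro = (0.0800, -0.0200, 0.1500)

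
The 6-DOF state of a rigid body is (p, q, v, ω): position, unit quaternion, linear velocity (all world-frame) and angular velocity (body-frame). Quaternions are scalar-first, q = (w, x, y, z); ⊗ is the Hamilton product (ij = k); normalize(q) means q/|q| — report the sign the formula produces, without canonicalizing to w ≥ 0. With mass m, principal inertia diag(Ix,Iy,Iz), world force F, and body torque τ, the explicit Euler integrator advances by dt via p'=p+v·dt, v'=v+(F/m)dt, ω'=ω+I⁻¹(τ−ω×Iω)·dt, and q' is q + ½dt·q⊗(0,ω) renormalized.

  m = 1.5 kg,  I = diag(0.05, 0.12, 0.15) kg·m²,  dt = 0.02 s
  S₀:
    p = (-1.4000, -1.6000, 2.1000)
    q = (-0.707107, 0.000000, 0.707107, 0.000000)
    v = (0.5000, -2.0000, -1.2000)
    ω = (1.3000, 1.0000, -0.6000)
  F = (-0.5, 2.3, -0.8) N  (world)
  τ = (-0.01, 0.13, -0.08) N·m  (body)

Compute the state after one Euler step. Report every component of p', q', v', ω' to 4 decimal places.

gyro term ω×Iω = (-0.0180, 0.0780, 0.0910)
angular accel α = (0.1600, 0.4333, -1.1400)
ω + α·dt = (1.3032, 1.0087, -0.6228)
2q̇ = q⊗(0,ω) = (-0.7071070, -1.3435033, -0.7071070, -0.4949749)
q + ½dt·q⊗(0,ω), renormalized = (-0.7141, -0.0134, 0.6999, -0.0049)
linear accel F/m = (-0.3333, 1.5333, -0.5333)
p' = p + v·dt = (-1.3900, -1.6400, 2.0760)
new velocity v' = (0.4933, -1.9693, -1.2107)

p' = (-1.3900, -1.6400, 2.0760)
q' = (-0.7141, -0.0134, 0.6999, -0.0049)
v' = (0.4933, -1.9693, -1.2107)
ω' = (1.3032, 1.0087, -0.6228)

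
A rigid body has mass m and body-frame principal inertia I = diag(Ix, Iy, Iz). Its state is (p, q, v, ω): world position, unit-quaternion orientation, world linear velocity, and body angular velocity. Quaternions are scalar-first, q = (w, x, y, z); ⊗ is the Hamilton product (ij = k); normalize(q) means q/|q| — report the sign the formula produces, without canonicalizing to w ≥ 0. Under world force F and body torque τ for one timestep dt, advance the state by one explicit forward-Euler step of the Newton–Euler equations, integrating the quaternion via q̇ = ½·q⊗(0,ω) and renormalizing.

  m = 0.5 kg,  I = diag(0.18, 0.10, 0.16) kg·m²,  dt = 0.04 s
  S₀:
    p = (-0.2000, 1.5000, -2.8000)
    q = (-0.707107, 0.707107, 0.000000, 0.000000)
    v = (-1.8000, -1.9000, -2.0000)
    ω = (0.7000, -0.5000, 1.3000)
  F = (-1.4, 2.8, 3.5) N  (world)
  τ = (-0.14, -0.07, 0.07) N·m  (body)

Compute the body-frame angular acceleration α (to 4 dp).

precession coupling ω×(Iω) = (-0.0390, 0.0182, 0.0280)
angular accel α = (-0.5611, -0.8820, 0.2625)

α = (-0.5611, -0.8820, 0.2625)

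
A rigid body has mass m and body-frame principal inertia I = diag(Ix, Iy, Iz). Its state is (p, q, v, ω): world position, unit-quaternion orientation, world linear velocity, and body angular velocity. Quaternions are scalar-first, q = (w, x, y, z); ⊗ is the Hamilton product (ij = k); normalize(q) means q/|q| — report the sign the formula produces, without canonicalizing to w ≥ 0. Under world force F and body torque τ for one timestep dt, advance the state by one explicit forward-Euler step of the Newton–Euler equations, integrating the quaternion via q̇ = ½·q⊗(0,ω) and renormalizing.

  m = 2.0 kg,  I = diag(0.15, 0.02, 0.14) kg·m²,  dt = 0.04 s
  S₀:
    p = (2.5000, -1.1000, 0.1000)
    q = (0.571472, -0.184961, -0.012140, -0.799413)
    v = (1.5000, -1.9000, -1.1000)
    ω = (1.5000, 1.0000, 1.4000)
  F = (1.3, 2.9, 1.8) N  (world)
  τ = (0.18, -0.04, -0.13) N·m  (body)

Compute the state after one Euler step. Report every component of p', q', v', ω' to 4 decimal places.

angular accel α = (0.0800, -3.0500, 0.4643)
new body rate ω' = (1.5032, 0.8780, 1.4186)
Hamilton product q⊗(0,ω) = (1.4087597, 1.6396250, -0.3687021, 0.6333098)
updated quaternion q' = (0.5990, -0.1520, -0.0195, -0.7859)
linear accel F/m = (0.6500, 1.4500, 0.9000)
p' = p + v·dt = (2.5600, -1.1760, 0.0560)
v + (F/m)dt = (1.5260, -1.8420, -1.0640)

p' = (2.5600, -1.1760, 0.0560)
q' = (0.5990, -0.1520, -0.0195, -0.7859)
v' = (1.5260, -1.8420, -1.0640)
ω' = (1.5032, 0.8780, 1.4186)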